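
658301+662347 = 1320648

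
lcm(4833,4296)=38664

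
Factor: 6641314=2^1*61^1*54437^1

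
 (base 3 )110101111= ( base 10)9031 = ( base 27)CAD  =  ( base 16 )2347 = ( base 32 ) 8q7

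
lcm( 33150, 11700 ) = 198900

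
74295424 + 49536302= 123831726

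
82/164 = 1/2 = 0.50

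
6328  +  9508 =15836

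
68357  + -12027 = 56330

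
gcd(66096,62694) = 486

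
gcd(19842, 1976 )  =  2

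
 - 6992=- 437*16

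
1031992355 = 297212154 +734780201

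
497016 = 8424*59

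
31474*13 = 409162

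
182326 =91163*2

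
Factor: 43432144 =2^4*7^1*17^1*22811^1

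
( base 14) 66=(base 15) 60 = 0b1011010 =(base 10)90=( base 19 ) 4e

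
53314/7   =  7616+2/7 = 7616.29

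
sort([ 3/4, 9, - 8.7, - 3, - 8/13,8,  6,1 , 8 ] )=[ - 8.7, - 3, - 8/13,3/4,1,6,8,8 , 9 ]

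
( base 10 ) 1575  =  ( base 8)3047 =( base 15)700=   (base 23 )2mb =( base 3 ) 2011100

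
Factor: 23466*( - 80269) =  -  1883592354 =-2^1*3^1*7^1*3911^1*11467^1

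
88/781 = 8/71 = 0.11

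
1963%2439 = 1963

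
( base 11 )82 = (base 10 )90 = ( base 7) 156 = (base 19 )4e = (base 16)5a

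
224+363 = 587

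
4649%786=719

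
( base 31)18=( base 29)1a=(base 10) 39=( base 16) 27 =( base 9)43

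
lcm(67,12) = 804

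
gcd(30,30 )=30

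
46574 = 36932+9642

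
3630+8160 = 11790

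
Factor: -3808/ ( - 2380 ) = 2^3*5^( - 1) = 8/5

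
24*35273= 846552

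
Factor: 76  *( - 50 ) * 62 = -235600 = - 2^4*5^2 *19^1*31^1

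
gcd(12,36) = 12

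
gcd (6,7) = 1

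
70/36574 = 35/18287 = 0.00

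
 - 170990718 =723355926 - 894346644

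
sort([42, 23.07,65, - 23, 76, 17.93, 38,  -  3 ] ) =[ - 23, - 3, 17.93,23.07,38,42, 65,76]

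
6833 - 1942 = 4891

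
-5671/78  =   - 73 + 23/78= -72.71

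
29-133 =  - 104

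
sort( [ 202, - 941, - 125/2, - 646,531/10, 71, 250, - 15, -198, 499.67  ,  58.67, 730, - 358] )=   [ - 941, - 646,- 358, - 198,-125/2, - 15,531/10,58.67,71, 202,  250, 499.67, 730]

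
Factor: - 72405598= -2^1*2371^1*15269^1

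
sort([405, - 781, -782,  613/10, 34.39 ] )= [ - 782, - 781,34.39, 613/10, 405]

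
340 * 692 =235280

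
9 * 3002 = 27018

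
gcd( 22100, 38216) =68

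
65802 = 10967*6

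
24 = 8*3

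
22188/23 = 964+16/23  =  964.70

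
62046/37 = 1676 + 34/37 = 1676.92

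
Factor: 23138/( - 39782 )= - 11569/19891 = -  23^1*503^1 * 19891^( - 1)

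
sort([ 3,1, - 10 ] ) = [ - 10, 1, 3] 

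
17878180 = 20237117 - 2358937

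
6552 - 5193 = 1359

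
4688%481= 359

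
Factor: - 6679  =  -6679^1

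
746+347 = 1093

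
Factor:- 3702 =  - 2^1*3^1*617^1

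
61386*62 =3805932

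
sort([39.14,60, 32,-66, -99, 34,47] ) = [  -  99, - 66, 32, 34,39.14,47, 60]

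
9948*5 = 49740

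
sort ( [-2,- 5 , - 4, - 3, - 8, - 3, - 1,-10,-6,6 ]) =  [ - 10, - 8, - 6 , - 5 ,  -  4,  -  3, - 3, - 2  , - 1,6 ]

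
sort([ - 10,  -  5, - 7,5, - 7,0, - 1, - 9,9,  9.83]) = [ - 10, - 9, - 7, - 7 , - 5  ,-1,0, 5,9 , 9.83 ] 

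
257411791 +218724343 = 476136134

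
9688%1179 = 256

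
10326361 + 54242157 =64568518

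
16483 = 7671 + 8812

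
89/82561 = 89/82561 = 0.00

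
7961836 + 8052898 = 16014734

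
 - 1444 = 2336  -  3780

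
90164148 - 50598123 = 39566025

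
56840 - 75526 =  - 18686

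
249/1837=249/1837 = 0.14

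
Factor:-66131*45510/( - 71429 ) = 3009621810/71429 = 2^1*3^1*5^1 *13^1*37^1*41^1*5087^1*71429^( - 1 )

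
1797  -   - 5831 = 7628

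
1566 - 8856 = - 7290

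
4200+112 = 4312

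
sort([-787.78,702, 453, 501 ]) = [ - 787.78,  453,501 , 702 ] 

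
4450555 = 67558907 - 63108352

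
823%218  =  169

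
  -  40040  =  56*( - 715 )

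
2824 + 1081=3905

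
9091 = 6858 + 2233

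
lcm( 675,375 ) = 3375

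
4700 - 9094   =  -4394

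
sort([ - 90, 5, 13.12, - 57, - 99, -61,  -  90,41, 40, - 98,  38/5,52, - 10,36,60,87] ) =[ - 99, - 98, - 90, - 90, - 61, - 57 , - 10,5, 38/5,  13.12,36,40,41,52,  60, 87 ] 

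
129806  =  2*64903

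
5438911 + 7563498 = 13002409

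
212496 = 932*228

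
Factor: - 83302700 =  - 2^2*5^2*13^1*139^1*461^1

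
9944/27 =368 +8/27 = 368.30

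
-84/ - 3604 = 21/901 = 0.02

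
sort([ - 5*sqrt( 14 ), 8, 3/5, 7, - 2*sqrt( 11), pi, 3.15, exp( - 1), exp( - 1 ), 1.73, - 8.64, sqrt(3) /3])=[ - 5*sqrt(14 ), - 8.64,-2*sqrt(11 ), exp( - 1 ),exp(-1), sqrt( 3)/3 , 3/5, 1.73, pi,3.15,7 , 8] 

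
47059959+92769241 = 139829200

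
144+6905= 7049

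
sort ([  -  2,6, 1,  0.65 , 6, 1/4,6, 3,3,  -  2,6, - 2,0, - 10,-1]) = [ -10, - 2,  -  2,-2, -1, 0,1/4,0.65, 1, 3,  3, 6,  6, 6, 6 ]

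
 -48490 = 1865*(-26 ) 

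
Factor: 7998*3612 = 28888776 = 2^3*3^2*7^1 * 31^1*43^2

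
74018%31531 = 10956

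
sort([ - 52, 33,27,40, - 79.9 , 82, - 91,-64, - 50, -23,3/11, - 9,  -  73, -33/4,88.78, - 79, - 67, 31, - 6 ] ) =[-91, - 79.9, - 79 , - 73, - 67,  -  64, - 52, - 50,- 23, - 9, - 33/4,  -  6, 3/11,27,31,33, 40, 82, 88.78 ] 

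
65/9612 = 65/9612=0.01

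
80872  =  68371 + 12501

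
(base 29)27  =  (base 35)1U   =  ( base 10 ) 65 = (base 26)2d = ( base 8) 101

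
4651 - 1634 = 3017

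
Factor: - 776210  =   - 2^1  *  5^1*77621^1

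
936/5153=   936/5153 = 0.18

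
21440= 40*536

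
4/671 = 4/671 = 0.01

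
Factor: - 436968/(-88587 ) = 952/193 = 2^3 * 7^1 * 17^1* 193^(- 1 )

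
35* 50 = 1750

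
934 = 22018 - 21084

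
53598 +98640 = 152238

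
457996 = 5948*77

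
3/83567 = 3/83567 = 0.00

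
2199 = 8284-6085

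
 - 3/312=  - 1 + 103/104 = - 0.01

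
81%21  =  18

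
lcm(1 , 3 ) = 3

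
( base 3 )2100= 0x3F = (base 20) 33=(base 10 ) 63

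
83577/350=83577/350 =238.79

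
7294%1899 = 1597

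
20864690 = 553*37730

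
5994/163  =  36 + 126/163 = 36.77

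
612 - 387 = 225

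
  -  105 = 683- 788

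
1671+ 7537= 9208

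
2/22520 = 1/11260 = 0.00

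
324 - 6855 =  - 6531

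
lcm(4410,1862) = 83790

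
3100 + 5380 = 8480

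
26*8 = 208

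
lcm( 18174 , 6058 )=18174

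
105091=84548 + 20543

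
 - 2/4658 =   -  1 + 2328/2329 = - 0.00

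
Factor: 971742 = 2^1 * 3^1*161957^1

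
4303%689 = 169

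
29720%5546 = 1990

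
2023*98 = 198254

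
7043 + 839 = 7882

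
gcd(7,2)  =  1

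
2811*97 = 272667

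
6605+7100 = 13705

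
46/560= 23/280 = 0.08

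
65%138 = 65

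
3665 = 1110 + 2555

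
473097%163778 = 145541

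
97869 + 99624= 197493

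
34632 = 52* 666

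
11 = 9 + 2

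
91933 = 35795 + 56138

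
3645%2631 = 1014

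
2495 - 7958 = - 5463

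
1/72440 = 1/72440  =  0.00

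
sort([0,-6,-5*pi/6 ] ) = [ - 6,-5*pi/6 , 0]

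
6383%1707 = 1262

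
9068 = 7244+1824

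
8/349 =8/349 = 0.02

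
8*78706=629648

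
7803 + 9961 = 17764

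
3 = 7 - 4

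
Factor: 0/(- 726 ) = 0^1 =0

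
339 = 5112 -4773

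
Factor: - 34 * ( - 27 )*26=2^2*3^3*13^1*17^1 = 23868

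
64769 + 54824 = 119593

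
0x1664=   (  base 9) 7768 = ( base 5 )140412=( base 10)5732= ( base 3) 21212022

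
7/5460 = 1/780 = 0.00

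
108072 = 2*54036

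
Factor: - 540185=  - 5^1*108037^1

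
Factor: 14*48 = 2^5 * 3^1*7^1 = 672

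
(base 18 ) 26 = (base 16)2A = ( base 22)1K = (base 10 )42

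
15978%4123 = 3609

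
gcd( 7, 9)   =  1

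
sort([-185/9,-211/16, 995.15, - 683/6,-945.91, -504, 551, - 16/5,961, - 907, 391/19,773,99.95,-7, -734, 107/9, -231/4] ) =[ - 945.91, - 907, - 734,  -  504,- 683/6,-231/4,-185/9,-211/16,-7,  -  16/5, 107/9,391/19, 99.95,  551,773,961,995.15 ] 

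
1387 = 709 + 678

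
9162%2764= 870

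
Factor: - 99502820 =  - 2^2*5^1*4975141^1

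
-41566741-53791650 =- 95358391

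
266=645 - 379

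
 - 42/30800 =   -  3/2200 = - 0.00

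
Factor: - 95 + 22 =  - 73 = - 73^1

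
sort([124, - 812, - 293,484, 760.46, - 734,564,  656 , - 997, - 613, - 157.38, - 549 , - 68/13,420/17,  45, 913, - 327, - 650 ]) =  [ - 997, - 812,-734, - 650, - 613, - 549,-327, - 293,-157.38, - 68/13, 420/17,45,124,484,564,656,760.46,913]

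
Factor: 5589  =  3^5*23^1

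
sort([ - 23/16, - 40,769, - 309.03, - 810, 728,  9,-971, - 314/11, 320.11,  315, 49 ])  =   [ - 971,  -  810, - 309.03, - 40, - 314/11, - 23/16 , 9,49,315, 320.11, 728, 769]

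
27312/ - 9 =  - 3035 + 1/3 = -  3034.67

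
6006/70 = 429/5 = 85.80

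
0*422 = 0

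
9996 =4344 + 5652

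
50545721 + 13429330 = 63975051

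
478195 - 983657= - 505462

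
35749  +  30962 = 66711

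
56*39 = 2184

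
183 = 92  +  91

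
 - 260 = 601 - 861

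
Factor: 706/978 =3^(  -  1 )*163^( - 1)* 353^1 = 353/489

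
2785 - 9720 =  - 6935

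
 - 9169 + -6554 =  - 15723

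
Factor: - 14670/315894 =-3^1*5^1 *17^(  -  1 )*19^ ( - 1) = - 15/323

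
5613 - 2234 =3379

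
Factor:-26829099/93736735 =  -3^2*5^ (-1 )*11^1*139^( - 1)*457^1*593^1*134873^( - 1)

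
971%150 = 71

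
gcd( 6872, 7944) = 8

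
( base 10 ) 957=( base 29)140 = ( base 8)1675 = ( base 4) 32331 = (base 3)1022110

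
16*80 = 1280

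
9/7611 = 3/2537 = 0.00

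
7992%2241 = 1269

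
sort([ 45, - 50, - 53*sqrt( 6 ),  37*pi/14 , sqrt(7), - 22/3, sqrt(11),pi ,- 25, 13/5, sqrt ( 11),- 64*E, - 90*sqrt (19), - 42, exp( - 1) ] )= [ - 90*sqrt(19), - 64*E  , - 53*sqrt(6), - 50,-42, - 25, - 22/3,exp(  -  1), 13/5, sqrt(7), pi, sqrt(11 ), sqrt( 11) , 37*pi/14,45]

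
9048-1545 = 7503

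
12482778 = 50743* 246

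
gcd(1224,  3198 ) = 6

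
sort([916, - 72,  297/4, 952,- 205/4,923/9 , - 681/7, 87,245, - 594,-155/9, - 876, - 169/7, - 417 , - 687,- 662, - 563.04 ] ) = [ - 876, - 687,- 662, - 594, - 563.04 , - 417, - 681/7, - 72, - 205/4,- 169/7,- 155/9,297/4,  87, 923/9,  245,916,952 ] 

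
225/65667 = 75/21889= 0.00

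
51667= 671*77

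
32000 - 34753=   -  2753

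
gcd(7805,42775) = 5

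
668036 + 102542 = 770578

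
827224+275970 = 1103194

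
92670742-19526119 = 73144623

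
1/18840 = 1/18840 = 0.00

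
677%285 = 107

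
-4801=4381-9182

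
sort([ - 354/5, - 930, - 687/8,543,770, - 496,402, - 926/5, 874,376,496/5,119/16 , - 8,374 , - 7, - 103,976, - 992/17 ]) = [-930, - 496,-926/5,-103, - 687/8, -354/5, - 992/17, - 8, - 7,119/16,496/5,374,376, 402, 543,  770, 874 , 976] 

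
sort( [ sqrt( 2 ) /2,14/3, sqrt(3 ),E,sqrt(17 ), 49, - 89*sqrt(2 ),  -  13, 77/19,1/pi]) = [  -  89 * sqrt( 2),-13,1/pi,sqrt( 2) /2,sqrt (3),  E,77/19,sqrt( 17 ),14/3,49]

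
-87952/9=-87952/9=-9772.44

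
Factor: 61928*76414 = 2^4*13^1*2939^1*7741^1 = 4732166192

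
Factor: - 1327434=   -2^1*3^1*221239^1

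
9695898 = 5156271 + 4539627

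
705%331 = 43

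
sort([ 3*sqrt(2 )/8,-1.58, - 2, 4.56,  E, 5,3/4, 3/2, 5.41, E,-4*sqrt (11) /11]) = [ - 2,-1.58, - 4*sqrt( 11 ) /11, 3 * sqrt(2 )/8,  3/4, 3/2, E, E,4.56,5, 5.41] 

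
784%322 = 140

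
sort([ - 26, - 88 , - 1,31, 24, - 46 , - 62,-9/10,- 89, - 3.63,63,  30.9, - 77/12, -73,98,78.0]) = [ - 89, -88, - 73, - 62,  -  46, - 26 ,-77/12,  -  3.63, - 1, - 9/10,24,30.9,31,63,78.0,98]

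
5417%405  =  152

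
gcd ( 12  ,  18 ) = 6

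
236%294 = 236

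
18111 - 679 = 17432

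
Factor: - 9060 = - 2^2*3^1*5^1*151^1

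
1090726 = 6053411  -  4962685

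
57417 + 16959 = 74376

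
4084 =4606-522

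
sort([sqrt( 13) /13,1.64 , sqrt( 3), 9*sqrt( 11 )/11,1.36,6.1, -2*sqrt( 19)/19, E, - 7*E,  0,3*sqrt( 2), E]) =[ - 7*E, - 2*sqrt( 19)/19, 0, sqrt( 13) /13, 1.36, 1.64,sqrt( 3), 9*sqrt ( 11) /11, E, E,3 * sqrt(2 ), 6.1] 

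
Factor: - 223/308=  - 2^( - 2 )*7^(-1 )*11^( - 1)*223^1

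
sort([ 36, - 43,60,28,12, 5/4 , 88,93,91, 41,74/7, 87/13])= [ - 43, 5/4, 87/13, 74/7,12,28,36,41,  60,88,  91,93] 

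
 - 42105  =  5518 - 47623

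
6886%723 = 379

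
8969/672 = 13 +233/672 = 13.35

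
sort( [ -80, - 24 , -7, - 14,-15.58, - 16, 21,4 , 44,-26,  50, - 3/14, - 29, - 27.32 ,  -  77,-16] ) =[ - 80 ,-77, - 29, - 27.32, -26, - 24, - 16, - 16,-15.58, - 14, -7,  -  3/14 , 4,21, 44,50 ] 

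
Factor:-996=- 2^2*3^1*83^1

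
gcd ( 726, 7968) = 6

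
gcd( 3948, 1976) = 4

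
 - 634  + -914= - 1548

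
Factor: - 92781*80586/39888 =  - 415380537/2216 = - 2^ ( - 3)*3^2*11^2*13^2*37^1*61^1*277^( - 1)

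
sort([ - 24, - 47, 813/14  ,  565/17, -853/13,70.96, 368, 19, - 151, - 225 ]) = [ - 225, - 151,-853/13, - 47, - 24,19,  565/17, 813/14, 70.96,  368 ]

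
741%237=30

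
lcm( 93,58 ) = 5394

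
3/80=3/80 = 0.04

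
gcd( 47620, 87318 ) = 2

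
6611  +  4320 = 10931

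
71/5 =14 + 1/5= 14.20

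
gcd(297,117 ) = 9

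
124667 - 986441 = -861774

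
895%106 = 47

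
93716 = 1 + 93715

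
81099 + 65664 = 146763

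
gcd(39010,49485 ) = 5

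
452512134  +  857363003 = 1309875137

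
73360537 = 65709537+7651000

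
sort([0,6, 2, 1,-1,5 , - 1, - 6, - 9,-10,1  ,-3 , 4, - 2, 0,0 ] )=[ -10,  -  9,-6,- 3, - 2, - 1, -1,0,0,0, 1,1, 2,4,5,  6]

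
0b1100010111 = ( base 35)ml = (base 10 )791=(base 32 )on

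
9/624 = 3/208 = 0.01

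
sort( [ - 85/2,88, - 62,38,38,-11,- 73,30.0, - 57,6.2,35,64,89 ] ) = [-73,  -  62,-57,  -  85/2 , - 11,6.2,30.0, 35,38,38,64,88 , 89 ]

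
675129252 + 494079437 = 1169208689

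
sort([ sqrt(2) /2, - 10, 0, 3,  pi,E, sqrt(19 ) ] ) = [-10,0, sqrt(2)/2 , E,3, pi , sqrt ( 19 )]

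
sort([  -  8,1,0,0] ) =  [ - 8,0, 0,1 ]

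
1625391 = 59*27549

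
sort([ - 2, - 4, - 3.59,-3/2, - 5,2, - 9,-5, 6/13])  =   [ - 9, - 5, - 5, - 4, - 3.59 , - 2, - 3/2, 6/13,2] 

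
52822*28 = 1479016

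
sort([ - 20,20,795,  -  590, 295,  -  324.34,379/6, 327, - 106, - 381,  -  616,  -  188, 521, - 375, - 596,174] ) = [ - 616, - 596, - 590, - 381, - 375, - 324.34 ,  -  188,  -  106, - 20,20 , 379/6,174, 295, 327,521,  795 ]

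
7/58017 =7/58017 = 0.00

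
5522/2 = 2761 = 2761.00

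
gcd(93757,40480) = 1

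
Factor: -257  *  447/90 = - 2^(  -  1)*3^( - 1 )*5^( -1)*149^1*257^1 = - 38293/30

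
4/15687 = 4/15687 = 0.00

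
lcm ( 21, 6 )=42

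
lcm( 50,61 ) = 3050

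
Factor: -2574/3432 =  - 2^( - 2 )*3^1= - 3/4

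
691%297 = 97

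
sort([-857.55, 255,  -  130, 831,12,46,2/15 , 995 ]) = [ - 857.55, - 130, 2/15, 12,46,255  ,  831,995 ]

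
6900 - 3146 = 3754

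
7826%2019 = 1769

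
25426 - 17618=7808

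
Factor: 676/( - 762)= -2^1*3^( - 1)*13^2 * 127^ ( - 1) = - 338/381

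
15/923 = 15/923= 0.02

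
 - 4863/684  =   - 8 + 203/228 = - 7.11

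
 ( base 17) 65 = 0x6b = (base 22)4J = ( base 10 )107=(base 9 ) 128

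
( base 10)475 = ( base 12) 337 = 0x1db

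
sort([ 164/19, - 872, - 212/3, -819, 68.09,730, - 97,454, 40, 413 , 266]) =[ - 872, - 819,-97, - 212/3 , 164/19,40,  68.09 , 266,413,  454,  730]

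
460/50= 9+1/5  =  9.20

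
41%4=1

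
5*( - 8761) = -43805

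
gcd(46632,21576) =696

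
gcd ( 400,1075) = 25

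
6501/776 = 6501/776 = 8.38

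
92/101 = 92/101 = 0.91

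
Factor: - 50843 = -13^1*3911^1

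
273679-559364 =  - 285685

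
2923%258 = 85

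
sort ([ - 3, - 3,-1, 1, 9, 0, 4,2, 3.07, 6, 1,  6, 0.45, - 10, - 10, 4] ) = [  -  10, - 10,-3,-3,-1,0,0.45, 1,1 , 2,3.07, 4, 4,  6, 6, 9] 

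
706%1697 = 706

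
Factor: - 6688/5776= - 22/19 = -  2^1*11^1*19^(-1) 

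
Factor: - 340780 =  -2^2*5^1*11^1*1549^1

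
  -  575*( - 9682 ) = 5567150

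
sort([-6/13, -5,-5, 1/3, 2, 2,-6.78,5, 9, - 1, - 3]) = [-6.78, - 5,-5, - 3,-1, - 6/13 , 1/3 , 2, 2,5,9 ]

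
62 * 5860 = 363320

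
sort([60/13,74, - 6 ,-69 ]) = [ - 69, - 6,60/13, 74]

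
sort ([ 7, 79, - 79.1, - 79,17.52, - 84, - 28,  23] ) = [ - 84,-79.1, - 79, - 28,  7,  17.52, 23,79] 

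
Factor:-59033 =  - 13^1*19^1 * 239^1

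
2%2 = 0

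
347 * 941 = 326527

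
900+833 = 1733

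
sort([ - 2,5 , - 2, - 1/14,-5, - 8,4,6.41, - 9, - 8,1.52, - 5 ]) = [-9,-8, - 8,  -  5, - 5, - 2, - 2,-1/14,1.52,4,5,6.41 ] 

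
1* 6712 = 6712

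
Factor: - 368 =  -2^4*23^1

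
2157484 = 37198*58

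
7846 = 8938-1092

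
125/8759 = 125/8759 = 0.01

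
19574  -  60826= - 41252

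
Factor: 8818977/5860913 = 3^1*41^1*227^( - 1 )*25819^( - 1 )*71699^1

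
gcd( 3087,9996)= 147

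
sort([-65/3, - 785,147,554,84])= [-785, -65/3,84,147,554 ] 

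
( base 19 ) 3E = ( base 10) 71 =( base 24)2N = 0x47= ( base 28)2F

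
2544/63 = 848/21 =40.38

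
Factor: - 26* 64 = - 1664 = - 2^7*13^1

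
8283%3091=2101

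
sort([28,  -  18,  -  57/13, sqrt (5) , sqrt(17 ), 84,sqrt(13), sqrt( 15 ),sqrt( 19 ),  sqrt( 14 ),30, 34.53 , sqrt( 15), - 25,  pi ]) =[ - 25,-18, - 57/13,sqrt( 5), pi,sqrt(13) , sqrt( 14 ),sqrt(15 ),sqrt(15 ),sqrt( 17), sqrt( 19 ), 28,30,34.53,  84]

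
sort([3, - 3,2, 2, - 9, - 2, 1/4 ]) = [ - 9,  -  3, - 2, 1/4,2, 2,3 ] 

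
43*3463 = 148909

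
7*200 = 1400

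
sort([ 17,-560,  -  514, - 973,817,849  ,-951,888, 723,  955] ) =[ - 973, - 951, - 560, - 514 , 17, 723,  817,849,888,955 ]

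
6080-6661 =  - 581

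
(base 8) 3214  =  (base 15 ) 76B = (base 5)23201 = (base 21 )3GH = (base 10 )1676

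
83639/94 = 889 + 73/94 = 889.78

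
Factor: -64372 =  - 2^2 * 7^1 * 11^2*19^1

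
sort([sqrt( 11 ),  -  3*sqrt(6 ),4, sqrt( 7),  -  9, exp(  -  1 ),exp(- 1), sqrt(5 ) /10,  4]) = [ - 9 ,  -  3*sqrt( 6),sqrt( 5) /10,  exp(  -  1), exp(- 1),sqrt(7),sqrt( 11) , 4, 4]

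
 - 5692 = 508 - 6200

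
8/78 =4/39 = 0.10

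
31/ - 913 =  - 1  +  882/913 = -0.03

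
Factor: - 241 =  - 241^1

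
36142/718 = 18071/359 = 50.34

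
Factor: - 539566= - 2^1*269783^1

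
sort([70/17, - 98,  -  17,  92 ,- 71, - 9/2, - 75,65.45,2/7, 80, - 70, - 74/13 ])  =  [ - 98 , - 75,-71, - 70,-17, - 74/13, - 9/2,2/7, 70/17,65.45, 80, 92]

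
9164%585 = 389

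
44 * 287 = 12628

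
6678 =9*742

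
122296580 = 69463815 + 52832765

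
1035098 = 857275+177823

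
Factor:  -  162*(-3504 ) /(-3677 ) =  - 2^5 * 3^5 * 73^1* 3677^( - 1 ) = - 567648/3677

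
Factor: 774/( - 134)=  - 387/67= - 3^2*43^1 * 67^( - 1)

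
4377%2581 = 1796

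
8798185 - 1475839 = 7322346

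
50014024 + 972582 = 50986606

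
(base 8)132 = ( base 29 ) 33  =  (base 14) 66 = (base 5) 330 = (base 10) 90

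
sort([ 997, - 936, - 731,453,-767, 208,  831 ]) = [ - 936,-767,-731,208, 453, 831 , 997] 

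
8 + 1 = 9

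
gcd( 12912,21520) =4304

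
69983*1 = 69983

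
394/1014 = 197/507 = 0.39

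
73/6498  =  73/6498=0.01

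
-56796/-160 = 14199/40 = 354.98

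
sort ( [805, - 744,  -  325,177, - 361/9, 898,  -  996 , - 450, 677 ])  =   [-996, - 744, - 450, -325,-361/9,177,  677,  805,  898 ]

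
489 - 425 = 64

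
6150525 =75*82007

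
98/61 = 98/61= 1.61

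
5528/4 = 1382 = 1382.00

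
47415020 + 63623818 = 111038838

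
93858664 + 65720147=159578811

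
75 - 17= 58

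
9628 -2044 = 7584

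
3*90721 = 272163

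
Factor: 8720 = 2^4*5^1*109^1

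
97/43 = 97/43 = 2.26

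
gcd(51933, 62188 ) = 7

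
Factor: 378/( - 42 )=-9 = - 3^2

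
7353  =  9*817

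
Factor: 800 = 2^5*5^2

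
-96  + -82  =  -178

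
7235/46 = 7235/46 = 157.28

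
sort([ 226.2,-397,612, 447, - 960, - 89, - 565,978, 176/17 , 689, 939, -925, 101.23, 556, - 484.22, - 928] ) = [ - 960 , - 928, - 925, - 565,  -  484.22,-397, - 89, 176/17,101.23, 226.2 , 447 , 556,612,689,939, 978] 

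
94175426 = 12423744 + 81751682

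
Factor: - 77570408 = - 2^3*9696301^1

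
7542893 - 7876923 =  - 334030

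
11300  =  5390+5910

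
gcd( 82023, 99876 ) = 3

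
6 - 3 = 3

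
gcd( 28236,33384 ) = 156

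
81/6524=81/6524 = 0.01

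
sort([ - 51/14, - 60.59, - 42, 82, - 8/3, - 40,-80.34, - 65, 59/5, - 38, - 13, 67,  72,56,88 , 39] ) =[ - 80.34,- 65 ,  -  60.59, - 42, - 40, -38,  -  13, - 51/14 , - 8/3,59/5,39, 56 , 67,  72 , 82,  88]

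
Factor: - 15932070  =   - 2^1*3^2*5^1*  7^1*  11^3*19^1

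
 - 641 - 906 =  - 1547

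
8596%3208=2180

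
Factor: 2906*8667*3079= 2^1*3^4*107^1*1453^1 * 3079^1 = 77548623858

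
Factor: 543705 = 3^1*5^1 * 67^1 * 541^1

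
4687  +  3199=7886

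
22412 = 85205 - 62793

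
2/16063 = 2/16063 = 0.00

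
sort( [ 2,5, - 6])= [  -  6,2,5 ] 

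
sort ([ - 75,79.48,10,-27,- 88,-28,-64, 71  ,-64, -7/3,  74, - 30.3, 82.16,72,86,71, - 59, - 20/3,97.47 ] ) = [-88, - 75, - 64, - 64, - 59, - 30.3 ,-28, - 27, - 20/3,-7/3,10,71, 71,72,  74, 79.48,82.16,86,97.47 ] 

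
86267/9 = 9585 + 2/9 = 9585.22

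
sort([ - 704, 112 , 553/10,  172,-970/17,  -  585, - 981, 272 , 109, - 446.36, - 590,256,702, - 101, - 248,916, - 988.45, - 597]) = [ - 988.45, - 981, - 704,-597, - 590, - 585,- 446.36, - 248, - 101 , - 970/17,553/10,109,112, 172,256, 272, 702,916]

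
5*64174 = 320870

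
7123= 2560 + 4563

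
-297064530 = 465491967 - 762556497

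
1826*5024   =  9173824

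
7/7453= 7/7453=0.00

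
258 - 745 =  - 487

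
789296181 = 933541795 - 144245614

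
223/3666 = 223/3666=0.06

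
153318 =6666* 23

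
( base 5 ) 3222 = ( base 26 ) GL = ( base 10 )437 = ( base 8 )665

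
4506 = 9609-5103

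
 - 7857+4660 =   -  3197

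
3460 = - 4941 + 8401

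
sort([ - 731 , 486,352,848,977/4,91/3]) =[ - 731,  91/3,977/4,  352,486,848]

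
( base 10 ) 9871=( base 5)303441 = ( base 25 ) FJL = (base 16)268F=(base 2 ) 10011010001111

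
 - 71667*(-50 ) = 3583350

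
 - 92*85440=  - 7860480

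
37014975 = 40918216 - 3903241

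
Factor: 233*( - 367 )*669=-57206859 = - 3^1 * 223^1*233^1  *367^1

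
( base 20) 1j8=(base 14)404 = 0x314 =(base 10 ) 788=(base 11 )657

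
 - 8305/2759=-8305/2759  =  -  3.01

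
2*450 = 900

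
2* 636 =1272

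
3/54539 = 3/54539  =  0.00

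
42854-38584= 4270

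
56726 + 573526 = 630252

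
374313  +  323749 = 698062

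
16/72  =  2/9  =  0.22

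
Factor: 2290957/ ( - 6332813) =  - 41^1 * 71^1 * 787^1*1049^( - 1) * 6037^(  -  1)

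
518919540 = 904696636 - 385777096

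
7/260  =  7/260 = 0.03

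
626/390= 1 + 118/195 = 1.61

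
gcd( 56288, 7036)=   7036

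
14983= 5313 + 9670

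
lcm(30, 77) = 2310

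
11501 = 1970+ 9531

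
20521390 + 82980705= 103502095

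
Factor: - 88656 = -2^4*3^1 *1847^1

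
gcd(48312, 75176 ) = 8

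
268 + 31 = 299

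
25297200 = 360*70270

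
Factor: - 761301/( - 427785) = 253767/142595  =  3^1*5^(-1 )*19^( - 2)*79^( - 1)*84589^1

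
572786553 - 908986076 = -336199523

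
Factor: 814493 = 814493^1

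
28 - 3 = 25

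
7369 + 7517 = 14886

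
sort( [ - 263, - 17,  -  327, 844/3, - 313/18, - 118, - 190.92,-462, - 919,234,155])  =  [ - 919, - 462, - 327 , - 263, - 190.92, - 118, - 313/18,-17, 155, 234,844/3]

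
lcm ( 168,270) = 7560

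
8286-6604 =1682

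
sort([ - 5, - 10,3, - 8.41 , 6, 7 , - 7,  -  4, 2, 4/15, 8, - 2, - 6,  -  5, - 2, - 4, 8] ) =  [ -10, - 8.41, - 7, - 6, - 5, - 5,-4, - 4,-2, - 2, 4/15,2, 3,  6, 7,8, 8 ] 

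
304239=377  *807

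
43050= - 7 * ( - 6150 )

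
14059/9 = 14059/9 = 1562.11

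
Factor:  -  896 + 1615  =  719^1 = 719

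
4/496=1/124 =0.01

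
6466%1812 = 1030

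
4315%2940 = 1375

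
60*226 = 13560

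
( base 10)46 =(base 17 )2c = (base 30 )1G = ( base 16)2E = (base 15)31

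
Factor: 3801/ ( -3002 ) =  - 2^(-1)*3^1*7^1*19^(  -  1)*79^ ( - 1)*181^1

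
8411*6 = 50466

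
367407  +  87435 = 454842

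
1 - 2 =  - 1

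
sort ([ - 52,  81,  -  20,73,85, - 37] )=[  -  52,  -  37,- 20,73, 81, 85]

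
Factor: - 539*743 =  - 400477 = - 7^2*11^1*743^1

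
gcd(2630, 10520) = 2630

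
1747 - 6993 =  - 5246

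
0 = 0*5339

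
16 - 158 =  - 142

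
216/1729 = 216/1729 = 0.12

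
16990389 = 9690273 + 7300116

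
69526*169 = 11749894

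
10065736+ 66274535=76340271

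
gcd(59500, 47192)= 68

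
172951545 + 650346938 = 823298483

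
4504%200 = 104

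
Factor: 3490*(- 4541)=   -  15848090= - 2^1*5^1*19^1*239^1*349^1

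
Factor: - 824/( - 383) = 2^3*103^1*383^( - 1)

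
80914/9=80914/9=8990.44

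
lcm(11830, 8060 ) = 733460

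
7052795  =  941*7495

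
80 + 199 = 279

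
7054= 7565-511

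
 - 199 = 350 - 549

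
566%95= 91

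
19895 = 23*865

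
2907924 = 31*93804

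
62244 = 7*8892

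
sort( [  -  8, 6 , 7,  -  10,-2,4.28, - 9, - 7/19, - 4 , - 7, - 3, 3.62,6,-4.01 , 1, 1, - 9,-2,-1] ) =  [-10, - 9, - 9, -8, - 7, - 4.01,- 4,- 3, - 2,- 2, - 1, - 7/19,1,1, 3.62,4.28 , 6, 6,7 ]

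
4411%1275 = 586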